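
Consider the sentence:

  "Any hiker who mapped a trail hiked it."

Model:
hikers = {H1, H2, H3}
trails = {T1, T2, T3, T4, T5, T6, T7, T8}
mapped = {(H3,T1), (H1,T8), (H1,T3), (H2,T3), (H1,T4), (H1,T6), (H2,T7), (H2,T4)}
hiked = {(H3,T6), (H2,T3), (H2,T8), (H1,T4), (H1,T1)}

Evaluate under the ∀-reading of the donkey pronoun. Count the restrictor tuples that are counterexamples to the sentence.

"it" takes "a trail" as antecedent — a donkey pronoun bound across the clause boundary.
Strong reading: for every (h,t) with mapped(h,t), hiked(h,t).
Restrictor pairs: (H1,T3) ✗  (H1,T4) ✓  (H1,T6) ✗  (H1,T8) ✗  (H2,T3) ✓  (H2,T4) ✗  (H2,T7) ✗  (H3,T1) ✗
Counterexamples (restrictor pairs failing the scope): 6.

6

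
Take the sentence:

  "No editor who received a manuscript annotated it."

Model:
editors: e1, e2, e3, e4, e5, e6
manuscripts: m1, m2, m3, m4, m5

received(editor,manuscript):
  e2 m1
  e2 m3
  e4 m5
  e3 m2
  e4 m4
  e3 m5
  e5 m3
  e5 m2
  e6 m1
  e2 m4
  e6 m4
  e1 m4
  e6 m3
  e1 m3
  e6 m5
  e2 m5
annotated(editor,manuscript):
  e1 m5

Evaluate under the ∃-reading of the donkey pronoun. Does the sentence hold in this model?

True

"it" takes "a manuscript" as antecedent — a donkey pronoun bound across the clause boundary.
Truth condition: for no (e,m) with received(e,m) does annotated(e,m) hold.
Restrictor pairs — does the scope hold? (e1,m3):fails  (e1,m4):fails  (e2,m1):fails  (e2,m3):fails  (e2,m4):fails  (e2,m5):fails  (e3,m2):fails  (e3,m5):fails  (e4,m4):fails  (e4,m5):fails  (e5,m2):fails  (e5,m3):fails  (e6,m1):fails  (e6,m3):fails  (e6,m4):fails  (e6,m5):fails
Scope holds for no restrictor pair, so the sentence is true.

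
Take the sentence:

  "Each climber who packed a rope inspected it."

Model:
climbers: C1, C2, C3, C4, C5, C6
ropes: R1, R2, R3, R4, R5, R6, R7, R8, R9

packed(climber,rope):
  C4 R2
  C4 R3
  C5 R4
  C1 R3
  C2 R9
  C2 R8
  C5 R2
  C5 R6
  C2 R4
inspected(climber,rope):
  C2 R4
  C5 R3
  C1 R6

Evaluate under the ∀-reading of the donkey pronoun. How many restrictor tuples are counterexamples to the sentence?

"it" takes "a rope" as antecedent — a donkey pronoun bound across the clause boundary.
Strong reading: for every (c,r) with packed(c,r), inspected(c,r).
Restrictor pairs: (C1,R3) ✗  (C2,R4) ✓  (C2,R8) ✗  (C2,R9) ✗  (C4,R2) ✗  (C4,R3) ✗  (C5,R2) ✗  (C5,R4) ✗  (C5,R6) ✗
Counterexamples (restrictor pairs failing the scope): 8.

8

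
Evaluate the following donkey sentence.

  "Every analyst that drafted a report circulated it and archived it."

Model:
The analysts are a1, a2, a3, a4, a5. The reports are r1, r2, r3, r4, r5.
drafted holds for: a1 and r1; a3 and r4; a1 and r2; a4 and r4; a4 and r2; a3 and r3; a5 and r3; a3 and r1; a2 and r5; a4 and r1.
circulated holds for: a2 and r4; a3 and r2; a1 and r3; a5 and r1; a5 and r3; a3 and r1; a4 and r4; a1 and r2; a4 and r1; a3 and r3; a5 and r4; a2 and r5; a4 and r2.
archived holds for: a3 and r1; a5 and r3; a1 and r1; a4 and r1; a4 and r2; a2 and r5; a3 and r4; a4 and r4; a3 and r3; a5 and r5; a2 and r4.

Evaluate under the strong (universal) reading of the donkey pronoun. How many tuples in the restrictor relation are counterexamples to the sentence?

3

"it" takes "a report" as antecedent — a donkey pronoun bound across the clause boundary.
Strong reading: for every (a,r) with drafted(a,r), circulated(a,r) ∧ archived(a,r).
Restrictor pairs: (a1,r1) ✗  (a1,r2) ✗  (a2,r5) ✓  (a3,r1) ✓  (a3,r3) ✓  (a3,r4) ✗  (a4,r1) ✓  (a4,r2) ✓  (a4,r4) ✓  (a5,r3) ✓
Counterexamples (restrictor pairs failing the scope): 3.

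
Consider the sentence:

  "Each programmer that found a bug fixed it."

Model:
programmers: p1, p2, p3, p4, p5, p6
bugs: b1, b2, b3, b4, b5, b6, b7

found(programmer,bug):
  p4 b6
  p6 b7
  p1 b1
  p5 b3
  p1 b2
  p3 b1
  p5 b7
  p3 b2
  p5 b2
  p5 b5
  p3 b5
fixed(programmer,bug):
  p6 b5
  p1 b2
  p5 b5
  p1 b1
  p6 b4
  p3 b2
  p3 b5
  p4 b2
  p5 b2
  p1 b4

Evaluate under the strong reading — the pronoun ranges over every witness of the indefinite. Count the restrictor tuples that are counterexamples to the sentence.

"it" takes "a bug" as antecedent — a donkey pronoun bound across the clause boundary.
Strong reading: for every (p,b) with found(p,b), fixed(p,b).
Restrictor pairs: (p1,b1) ✓  (p1,b2) ✓  (p3,b1) ✗  (p3,b2) ✓  (p3,b5) ✓  (p4,b6) ✗  (p5,b2) ✓  (p5,b3) ✗  (p5,b5) ✓  (p5,b7) ✗  (p6,b7) ✗
Counterexamples (restrictor pairs failing the scope): 5.

5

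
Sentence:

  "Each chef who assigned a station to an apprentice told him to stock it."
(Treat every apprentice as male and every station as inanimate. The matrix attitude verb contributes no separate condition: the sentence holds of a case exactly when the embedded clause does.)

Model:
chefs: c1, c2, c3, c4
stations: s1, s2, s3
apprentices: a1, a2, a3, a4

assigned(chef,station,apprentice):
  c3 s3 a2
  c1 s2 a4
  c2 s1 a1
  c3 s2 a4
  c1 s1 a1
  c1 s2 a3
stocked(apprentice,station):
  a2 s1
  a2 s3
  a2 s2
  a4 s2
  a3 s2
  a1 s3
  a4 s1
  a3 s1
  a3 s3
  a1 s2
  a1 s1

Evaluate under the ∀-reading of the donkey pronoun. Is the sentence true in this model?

True

"him" takes "an apprentice" as antecedent and "it" takes "a station"; both are donkey pronouns co-varying with the restrictor.
Strong reading: for every (c,s,a) with assigned(c,s,a), stocked(a,s).
Restrictor triples: (c1,s1,a1)→stocked(a1,s1) ✓  (c1,s2,a3)→stocked(a3,s2) ✓  (c1,s2,a4)→stocked(a4,s2) ✓  (c2,s1,a1)→stocked(a1,s1) ✓  (c3,s2,a4)→stocked(a4,s2) ✓  (c3,s3,a2)→stocked(a2,s3) ✓
Every restrictor triple satisfies the scope.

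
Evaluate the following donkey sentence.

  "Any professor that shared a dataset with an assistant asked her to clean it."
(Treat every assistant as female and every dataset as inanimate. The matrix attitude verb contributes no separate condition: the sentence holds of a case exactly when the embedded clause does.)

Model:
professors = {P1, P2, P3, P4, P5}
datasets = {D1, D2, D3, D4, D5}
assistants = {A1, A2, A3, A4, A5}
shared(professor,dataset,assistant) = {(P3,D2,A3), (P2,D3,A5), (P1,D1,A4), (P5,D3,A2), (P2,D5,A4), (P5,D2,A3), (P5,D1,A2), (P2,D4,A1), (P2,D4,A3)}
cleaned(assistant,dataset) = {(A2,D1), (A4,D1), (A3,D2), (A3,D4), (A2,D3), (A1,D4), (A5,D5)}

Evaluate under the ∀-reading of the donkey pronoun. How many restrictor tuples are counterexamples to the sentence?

2

"her" takes "an assistant" as antecedent and "it" takes "a dataset"; both are donkey pronouns co-varying with the restrictor.
Strong reading: for every (p,d,a) with shared(p,d,a), cleaned(a,d).
Restrictor triples: (P1,D1,A4)→cleaned(A4,D1) ✓  (P2,D3,A5)→cleaned(A5,D3) ✗  (P2,D4,A1)→cleaned(A1,D4) ✓  (P2,D4,A3)→cleaned(A3,D4) ✓  (P2,D5,A4)→cleaned(A4,D5) ✗  (P3,D2,A3)→cleaned(A3,D2) ✓  (P5,D1,A2)→cleaned(A2,D1) ✓  (P5,D2,A3)→cleaned(A3,D2) ✓  (P5,D3,A2)→cleaned(A2,D3) ✓
Counterexamples (restrictor triples failing the scope): 2.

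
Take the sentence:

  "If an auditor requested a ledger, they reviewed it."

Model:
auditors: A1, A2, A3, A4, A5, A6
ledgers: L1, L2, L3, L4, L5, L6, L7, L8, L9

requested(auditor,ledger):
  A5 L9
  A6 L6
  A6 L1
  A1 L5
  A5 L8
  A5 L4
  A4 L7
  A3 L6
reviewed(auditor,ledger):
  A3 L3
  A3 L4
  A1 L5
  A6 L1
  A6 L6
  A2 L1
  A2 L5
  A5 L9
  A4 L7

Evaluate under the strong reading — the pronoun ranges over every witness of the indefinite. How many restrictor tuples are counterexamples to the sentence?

3

"it" takes "a ledger" as antecedent — a donkey pronoun bound across the clause boundary.
Strong reading: for every (a,l) with requested(a,l), reviewed(a,l).
Restrictor pairs: (A1,L5) ✓  (A3,L6) ✗  (A4,L7) ✓  (A5,L4) ✗  (A5,L8) ✗  (A5,L9) ✓  (A6,L1) ✓  (A6,L6) ✓
Counterexamples (restrictor pairs failing the scope): 3.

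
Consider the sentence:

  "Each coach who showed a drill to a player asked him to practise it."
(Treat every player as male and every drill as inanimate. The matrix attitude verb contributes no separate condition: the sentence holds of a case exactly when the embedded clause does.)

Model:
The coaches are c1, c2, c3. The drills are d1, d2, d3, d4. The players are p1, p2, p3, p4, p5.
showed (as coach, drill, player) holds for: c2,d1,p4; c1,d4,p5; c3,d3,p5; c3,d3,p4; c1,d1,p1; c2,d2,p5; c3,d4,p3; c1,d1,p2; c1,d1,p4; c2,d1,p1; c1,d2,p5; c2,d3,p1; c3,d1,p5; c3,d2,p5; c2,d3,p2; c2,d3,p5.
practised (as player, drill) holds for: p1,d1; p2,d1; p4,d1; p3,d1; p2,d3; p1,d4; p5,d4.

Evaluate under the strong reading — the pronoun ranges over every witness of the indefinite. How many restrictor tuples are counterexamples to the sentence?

"him" takes "a player" as antecedent and "it" takes "a drill"; both are donkey pronouns co-varying with the restrictor.
Strong reading: for every (c,d,p) with showed(c,d,p), practised(p,d).
Restrictor triples: (c1,d1,p1)→practised(p1,d1) ✓  (c1,d1,p2)→practised(p2,d1) ✓  (c1,d1,p4)→practised(p4,d1) ✓  (c1,d2,p5)→practised(p5,d2) ✗  (c1,d4,p5)→practised(p5,d4) ✓  (c2,d1,p1)→practised(p1,d1) ✓  (c2,d1,p4)→practised(p4,d1) ✓  (c2,d2,p5)→practised(p5,d2) ✗  (c2,d3,p1)→practised(p1,d3) ✗  (c2,d3,p2)→practised(p2,d3) ✓  (c2,d3,p5)→practised(p5,d3) ✗  (c3,d1,p5)→practised(p5,d1) ✗  (c3,d2,p5)→practised(p5,d2) ✗  (c3,d3,p4)→practised(p4,d3) ✗  (c3,d3,p5)→practised(p5,d3) ✗  (c3,d4,p3)→practised(p3,d4) ✗
Counterexamples (restrictor triples failing the scope): 9.

9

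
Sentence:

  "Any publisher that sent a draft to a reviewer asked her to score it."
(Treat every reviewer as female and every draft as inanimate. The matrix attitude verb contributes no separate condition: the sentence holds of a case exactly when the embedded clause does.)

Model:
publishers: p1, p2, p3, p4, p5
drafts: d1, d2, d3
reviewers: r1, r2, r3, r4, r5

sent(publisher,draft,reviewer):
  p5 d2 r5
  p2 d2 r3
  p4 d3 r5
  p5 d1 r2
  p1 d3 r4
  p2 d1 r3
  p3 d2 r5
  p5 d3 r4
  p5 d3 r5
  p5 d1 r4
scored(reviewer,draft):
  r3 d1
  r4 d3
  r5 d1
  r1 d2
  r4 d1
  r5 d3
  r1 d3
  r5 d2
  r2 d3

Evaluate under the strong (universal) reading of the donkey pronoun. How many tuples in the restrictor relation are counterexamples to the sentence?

2

"her" takes "a reviewer" as antecedent and "it" takes "a draft"; both are donkey pronouns co-varying with the restrictor.
Strong reading: for every (p,d,r) with sent(p,d,r), scored(r,d).
Restrictor triples: (p1,d3,r4)→scored(r4,d3) ✓  (p2,d1,r3)→scored(r3,d1) ✓  (p2,d2,r3)→scored(r3,d2) ✗  (p3,d2,r5)→scored(r5,d2) ✓  (p4,d3,r5)→scored(r5,d3) ✓  (p5,d1,r2)→scored(r2,d1) ✗  (p5,d1,r4)→scored(r4,d1) ✓  (p5,d2,r5)→scored(r5,d2) ✓  (p5,d3,r4)→scored(r4,d3) ✓  (p5,d3,r5)→scored(r5,d3) ✓
Counterexamples (restrictor triples failing the scope): 2.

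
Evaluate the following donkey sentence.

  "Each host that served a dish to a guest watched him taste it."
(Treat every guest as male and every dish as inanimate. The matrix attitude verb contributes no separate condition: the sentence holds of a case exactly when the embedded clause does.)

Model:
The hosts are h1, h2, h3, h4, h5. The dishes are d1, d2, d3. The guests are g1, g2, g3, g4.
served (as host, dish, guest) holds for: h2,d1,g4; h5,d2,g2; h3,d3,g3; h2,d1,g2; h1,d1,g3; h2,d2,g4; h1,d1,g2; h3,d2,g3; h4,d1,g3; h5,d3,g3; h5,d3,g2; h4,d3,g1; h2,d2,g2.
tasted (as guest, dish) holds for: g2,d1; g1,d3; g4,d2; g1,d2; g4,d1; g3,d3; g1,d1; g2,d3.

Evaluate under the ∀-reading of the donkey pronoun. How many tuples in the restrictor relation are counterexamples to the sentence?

5

"him" takes "a guest" as antecedent and "it" takes "a dish"; both are donkey pronouns co-varying with the restrictor.
Strong reading: for every (h,d,g) with served(h,d,g), tasted(g,d).
Restrictor triples: (h1,d1,g2)→tasted(g2,d1) ✓  (h1,d1,g3)→tasted(g3,d1) ✗  (h2,d1,g2)→tasted(g2,d1) ✓  (h2,d1,g4)→tasted(g4,d1) ✓  (h2,d2,g2)→tasted(g2,d2) ✗  (h2,d2,g4)→tasted(g4,d2) ✓  (h3,d2,g3)→tasted(g3,d2) ✗  (h3,d3,g3)→tasted(g3,d3) ✓  (h4,d1,g3)→tasted(g3,d1) ✗  (h4,d3,g1)→tasted(g1,d3) ✓  (h5,d2,g2)→tasted(g2,d2) ✗  (h5,d3,g2)→tasted(g2,d3) ✓  (h5,d3,g3)→tasted(g3,d3) ✓
Counterexamples (restrictor triples failing the scope): 5.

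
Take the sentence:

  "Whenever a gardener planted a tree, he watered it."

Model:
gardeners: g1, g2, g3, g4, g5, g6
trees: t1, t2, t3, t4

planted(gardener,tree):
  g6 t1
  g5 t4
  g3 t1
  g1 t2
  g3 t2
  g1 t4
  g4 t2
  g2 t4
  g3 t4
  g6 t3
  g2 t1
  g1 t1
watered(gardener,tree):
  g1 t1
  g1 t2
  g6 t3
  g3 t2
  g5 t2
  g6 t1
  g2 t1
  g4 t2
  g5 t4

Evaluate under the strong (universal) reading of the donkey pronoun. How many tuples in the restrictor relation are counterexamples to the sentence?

4

"it" takes "a tree" as antecedent — a donkey pronoun bound across the clause boundary.
Strong reading: for every (g,t) with planted(g,t), watered(g,t).
Restrictor pairs: (g1,t1) ✓  (g1,t2) ✓  (g1,t4) ✗  (g2,t1) ✓  (g2,t4) ✗  (g3,t1) ✗  (g3,t2) ✓  (g3,t4) ✗  (g4,t2) ✓  (g5,t4) ✓  (g6,t1) ✓  (g6,t3) ✓
Counterexamples (restrictor pairs failing the scope): 4.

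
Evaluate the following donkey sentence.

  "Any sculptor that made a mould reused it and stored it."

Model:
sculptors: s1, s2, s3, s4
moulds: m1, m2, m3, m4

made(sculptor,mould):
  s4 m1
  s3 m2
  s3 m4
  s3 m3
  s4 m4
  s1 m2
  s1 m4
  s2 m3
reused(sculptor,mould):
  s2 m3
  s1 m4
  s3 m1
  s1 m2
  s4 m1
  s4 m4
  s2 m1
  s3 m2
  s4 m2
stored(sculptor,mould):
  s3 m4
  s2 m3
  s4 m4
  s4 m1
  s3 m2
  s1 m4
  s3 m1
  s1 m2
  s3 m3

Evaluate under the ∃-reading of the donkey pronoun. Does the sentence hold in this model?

True

"it" takes "a mould" as antecedent — a donkey pronoun bound across the clause boundary.
Weak reading: every sculptor s with some made-mould has at least one made-mould m such that reused(s,m) ∧ stored(s,m).
Per sculptor: s1:✓  s2:✓  s3:✓  s4:✓
Every sculptor in the restrictor has a witness.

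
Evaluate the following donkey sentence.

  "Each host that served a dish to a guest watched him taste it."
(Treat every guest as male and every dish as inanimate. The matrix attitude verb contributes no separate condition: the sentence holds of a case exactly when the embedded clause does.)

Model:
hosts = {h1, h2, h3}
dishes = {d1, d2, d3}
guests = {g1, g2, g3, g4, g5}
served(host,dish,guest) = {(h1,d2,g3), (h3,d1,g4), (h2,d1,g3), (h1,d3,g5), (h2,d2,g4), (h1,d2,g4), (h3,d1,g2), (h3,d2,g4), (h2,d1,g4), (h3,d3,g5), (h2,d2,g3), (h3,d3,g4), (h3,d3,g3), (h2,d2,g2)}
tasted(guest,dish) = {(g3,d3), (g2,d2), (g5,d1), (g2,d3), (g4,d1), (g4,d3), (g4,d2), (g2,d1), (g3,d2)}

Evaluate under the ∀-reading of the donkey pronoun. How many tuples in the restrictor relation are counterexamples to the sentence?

3

"him" takes "a guest" as antecedent and "it" takes "a dish"; both are donkey pronouns co-varying with the restrictor.
Strong reading: for every (h,d,g) with served(h,d,g), tasted(g,d).
Restrictor triples: (h1,d2,g3)→tasted(g3,d2) ✓  (h1,d2,g4)→tasted(g4,d2) ✓  (h1,d3,g5)→tasted(g5,d3) ✗  (h2,d1,g3)→tasted(g3,d1) ✗  (h2,d1,g4)→tasted(g4,d1) ✓  (h2,d2,g2)→tasted(g2,d2) ✓  (h2,d2,g3)→tasted(g3,d2) ✓  (h2,d2,g4)→tasted(g4,d2) ✓  (h3,d1,g2)→tasted(g2,d1) ✓  (h3,d1,g4)→tasted(g4,d1) ✓  (h3,d2,g4)→tasted(g4,d2) ✓  (h3,d3,g3)→tasted(g3,d3) ✓  (h3,d3,g4)→tasted(g4,d3) ✓  (h3,d3,g5)→tasted(g5,d3) ✗
Counterexamples (restrictor triples failing the scope): 3.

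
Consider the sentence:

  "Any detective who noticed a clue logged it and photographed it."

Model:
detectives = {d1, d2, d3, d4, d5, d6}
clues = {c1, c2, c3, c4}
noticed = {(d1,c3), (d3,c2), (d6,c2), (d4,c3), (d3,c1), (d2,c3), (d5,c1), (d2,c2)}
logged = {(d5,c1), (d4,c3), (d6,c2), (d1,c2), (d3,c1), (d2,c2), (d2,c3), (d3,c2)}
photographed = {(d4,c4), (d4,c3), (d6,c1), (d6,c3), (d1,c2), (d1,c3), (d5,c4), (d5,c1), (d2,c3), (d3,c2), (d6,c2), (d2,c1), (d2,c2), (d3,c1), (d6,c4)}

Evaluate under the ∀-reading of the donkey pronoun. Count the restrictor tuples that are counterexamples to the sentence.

1

"it" takes "a clue" as antecedent — a donkey pronoun bound across the clause boundary.
Strong reading: for every (d,c) with noticed(d,c), logged(d,c) ∧ photographed(d,c).
Restrictor pairs: (d1,c3) ✗  (d2,c2) ✓  (d2,c3) ✓  (d3,c1) ✓  (d3,c2) ✓  (d4,c3) ✓  (d5,c1) ✓  (d6,c2) ✓
Counterexamples (restrictor pairs failing the scope): 1.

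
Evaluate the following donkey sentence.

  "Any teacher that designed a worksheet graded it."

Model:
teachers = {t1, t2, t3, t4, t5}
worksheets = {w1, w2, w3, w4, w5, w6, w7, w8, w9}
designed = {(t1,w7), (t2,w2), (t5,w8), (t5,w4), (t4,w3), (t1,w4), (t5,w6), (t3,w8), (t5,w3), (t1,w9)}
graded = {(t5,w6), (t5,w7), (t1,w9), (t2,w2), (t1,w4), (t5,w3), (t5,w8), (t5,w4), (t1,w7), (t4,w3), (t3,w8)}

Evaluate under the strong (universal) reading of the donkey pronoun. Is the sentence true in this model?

"it" takes "a worksheet" as antecedent — a donkey pronoun bound across the clause boundary.
Strong reading: for every (t,w) with designed(t,w), graded(t,w).
Restrictor pairs: (t1,w4) ✓  (t1,w7) ✓  (t1,w9) ✓  (t2,w2) ✓  (t3,w8) ✓  (t4,w3) ✓  (t5,w3) ✓  (t5,w4) ✓  (t5,w6) ✓  (t5,w8) ✓
Every restrictor pair satisfies the scope.

True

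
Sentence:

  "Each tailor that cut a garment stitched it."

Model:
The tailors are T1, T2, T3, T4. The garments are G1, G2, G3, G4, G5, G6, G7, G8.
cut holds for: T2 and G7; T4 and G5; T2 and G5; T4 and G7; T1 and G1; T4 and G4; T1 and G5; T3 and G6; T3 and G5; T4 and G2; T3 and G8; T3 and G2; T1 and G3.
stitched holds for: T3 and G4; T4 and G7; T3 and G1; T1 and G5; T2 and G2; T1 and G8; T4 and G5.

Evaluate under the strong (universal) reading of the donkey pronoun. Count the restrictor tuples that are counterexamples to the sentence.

"it" takes "a garment" as antecedent — a donkey pronoun bound across the clause boundary.
Strong reading: for every (t,g) with cut(t,g), stitched(t,g).
Restrictor pairs: (T1,G1) ✗  (T1,G3) ✗  (T1,G5) ✓  (T2,G5) ✗  (T2,G7) ✗  (T3,G2) ✗  (T3,G5) ✗  (T3,G6) ✗  (T3,G8) ✗  (T4,G2) ✗  (T4,G4) ✗  (T4,G5) ✓  (T4,G7) ✓
Counterexamples (restrictor pairs failing the scope): 10.

10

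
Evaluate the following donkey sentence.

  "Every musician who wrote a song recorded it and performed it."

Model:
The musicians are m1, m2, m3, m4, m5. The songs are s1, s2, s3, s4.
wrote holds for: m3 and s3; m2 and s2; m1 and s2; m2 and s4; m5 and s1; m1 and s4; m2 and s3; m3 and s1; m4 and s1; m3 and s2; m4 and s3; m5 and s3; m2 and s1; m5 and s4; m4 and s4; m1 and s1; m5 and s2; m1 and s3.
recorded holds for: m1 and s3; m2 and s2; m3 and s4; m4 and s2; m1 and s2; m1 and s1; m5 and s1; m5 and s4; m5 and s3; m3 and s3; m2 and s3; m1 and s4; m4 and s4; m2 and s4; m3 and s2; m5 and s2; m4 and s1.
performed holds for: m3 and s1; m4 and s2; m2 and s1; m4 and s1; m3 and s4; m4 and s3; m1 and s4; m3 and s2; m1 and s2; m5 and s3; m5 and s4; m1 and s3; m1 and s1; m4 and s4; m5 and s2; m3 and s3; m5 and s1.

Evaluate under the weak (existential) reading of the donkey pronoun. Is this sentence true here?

False

"it" takes "a song" as antecedent — a donkey pronoun bound across the clause boundary.
Weak reading: every musician m with some wrote-song has at least one wrote-song s such that recorded(m,s) ∧ performed(m,s).
Per musician: m1:✓  m2:✗  m3:✓  m4:✓  m5:✓
m2 has no witness among its wrote-songs.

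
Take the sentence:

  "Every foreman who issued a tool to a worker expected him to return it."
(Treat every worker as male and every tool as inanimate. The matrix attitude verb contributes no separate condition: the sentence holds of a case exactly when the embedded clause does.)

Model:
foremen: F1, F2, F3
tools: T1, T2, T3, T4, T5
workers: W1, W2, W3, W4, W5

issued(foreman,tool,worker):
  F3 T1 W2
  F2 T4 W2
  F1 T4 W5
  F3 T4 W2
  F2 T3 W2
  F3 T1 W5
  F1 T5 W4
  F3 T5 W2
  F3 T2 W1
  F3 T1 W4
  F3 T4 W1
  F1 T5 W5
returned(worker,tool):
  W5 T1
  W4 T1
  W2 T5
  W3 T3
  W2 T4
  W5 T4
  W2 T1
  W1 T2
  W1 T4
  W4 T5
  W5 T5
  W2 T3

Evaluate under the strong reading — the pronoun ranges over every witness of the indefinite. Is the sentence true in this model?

True

"him" takes "a worker" as antecedent and "it" takes "a tool"; both are donkey pronouns co-varying with the restrictor.
Strong reading: for every (f,t,w) with issued(f,t,w), returned(w,t).
Restrictor triples: (F1,T4,W5)→returned(W5,T4) ✓  (F1,T5,W4)→returned(W4,T5) ✓  (F1,T5,W5)→returned(W5,T5) ✓  (F2,T3,W2)→returned(W2,T3) ✓  (F2,T4,W2)→returned(W2,T4) ✓  (F3,T1,W2)→returned(W2,T1) ✓  (F3,T1,W4)→returned(W4,T1) ✓  (F3,T1,W5)→returned(W5,T1) ✓  (F3,T2,W1)→returned(W1,T2) ✓  (F3,T4,W1)→returned(W1,T4) ✓  (F3,T4,W2)→returned(W2,T4) ✓  (F3,T5,W2)→returned(W2,T5) ✓
Every restrictor triple satisfies the scope.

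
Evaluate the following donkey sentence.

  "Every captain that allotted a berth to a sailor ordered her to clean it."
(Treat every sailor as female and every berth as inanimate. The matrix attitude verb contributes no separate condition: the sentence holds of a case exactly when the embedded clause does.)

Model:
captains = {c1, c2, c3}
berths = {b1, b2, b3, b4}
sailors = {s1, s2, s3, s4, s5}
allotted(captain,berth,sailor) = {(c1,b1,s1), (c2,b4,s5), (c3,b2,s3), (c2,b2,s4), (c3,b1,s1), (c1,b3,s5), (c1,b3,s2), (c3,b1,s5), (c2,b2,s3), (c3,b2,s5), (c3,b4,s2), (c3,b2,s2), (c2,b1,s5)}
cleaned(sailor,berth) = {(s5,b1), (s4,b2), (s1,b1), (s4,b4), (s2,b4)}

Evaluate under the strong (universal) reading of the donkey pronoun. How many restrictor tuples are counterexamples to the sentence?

7

"her" takes "a sailor" as antecedent and "it" takes "a berth"; both are donkey pronouns co-varying with the restrictor.
Strong reading: for every (c,b,s) with allotted(c,b,s), cleaned(s,b).
Restrictor triples: (c1,b1,s1)→cleaned(s1,b1) ✓  (c1,b3,s2)→cleaned(s2,b3) ✗  (c1,b3,s5)→cleaned(s5,b3) ✗  (c2,b1,s5)→cleaned(s5,b1) ✓  (c2,b2,s3)→cleaned(s3,b2) ✗  (c2,b2,s4)→cleaned(s4,b2) ✓  (c2,b4,s5)→cleaned(s5,b4) ✗  (c3,b1,s1)→cleaned(s1,b1) ✓  (c3,b1,s5)→cleaned(s5,b1) ✓  (c3,b2,s2)→cleaned(s2,b2) ✗  (c3,b2,s3)→cleaned(s3,b2) ✗  (c3,b2,s5)→cleaned(s5,b2) ✗  (c3,b4,s2)→cleaned(s2,b4) ✓
Counterexamples (restrictor triples failing the scope): 7.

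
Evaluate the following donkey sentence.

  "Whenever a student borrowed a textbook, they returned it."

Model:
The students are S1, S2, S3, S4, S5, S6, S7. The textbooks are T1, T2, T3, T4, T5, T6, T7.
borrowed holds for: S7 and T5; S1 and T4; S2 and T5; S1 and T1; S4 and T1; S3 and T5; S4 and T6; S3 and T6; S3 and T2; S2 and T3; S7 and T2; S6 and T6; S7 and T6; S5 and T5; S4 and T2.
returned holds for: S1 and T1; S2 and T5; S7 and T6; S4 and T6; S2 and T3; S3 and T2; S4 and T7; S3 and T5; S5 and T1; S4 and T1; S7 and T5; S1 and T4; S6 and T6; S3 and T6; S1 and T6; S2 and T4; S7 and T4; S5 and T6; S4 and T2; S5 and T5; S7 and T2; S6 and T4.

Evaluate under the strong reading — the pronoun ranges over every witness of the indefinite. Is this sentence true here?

"it" takes "a textbook" as antecedent — a donkey pronoun bound across the clause boundary.
Strong reading: for every (s,t) with borrowed(s,t), returned(s,t).
Restrictor pairs: (S1,T1) ✓  (S1,T4) ✓  (S2,T3) ✓  (S2,T5) ✓  (S3,T2) ✓  (S3,T5) ✓  (S3,T6) ✓  (S4,T1) ✓  (S4,T2) ✓  (S4,T6) ✓  (S5,T5) ✓  (S6,T6) ✓  (S7,T2) ✓  (S7,T5) ✓  (S7,T6) ✓
Every restrictor pair satisfies the scope.

True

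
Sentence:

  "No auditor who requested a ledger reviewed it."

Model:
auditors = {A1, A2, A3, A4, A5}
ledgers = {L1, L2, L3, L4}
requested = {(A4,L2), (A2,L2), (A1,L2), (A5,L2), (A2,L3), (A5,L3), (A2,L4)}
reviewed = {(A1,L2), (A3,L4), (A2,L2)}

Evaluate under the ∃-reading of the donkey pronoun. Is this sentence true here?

"it" takes "a ledger" as antecedent — a donkey pronoun bound across the clause boundary.
Truth condition: for no (a,l) with requested(a,l) does reviewed(a,l) hold.
Restrictor pairs — does the scope hold? (A1,L2):holds  (A2,L2):holds  (A2,L3):fails  (A2,L4):fails  (A4,L2):fails  (A5,L2):fails  (A5,L3):fails
Scope holds for 2 pair(s), so the sentence is false.

False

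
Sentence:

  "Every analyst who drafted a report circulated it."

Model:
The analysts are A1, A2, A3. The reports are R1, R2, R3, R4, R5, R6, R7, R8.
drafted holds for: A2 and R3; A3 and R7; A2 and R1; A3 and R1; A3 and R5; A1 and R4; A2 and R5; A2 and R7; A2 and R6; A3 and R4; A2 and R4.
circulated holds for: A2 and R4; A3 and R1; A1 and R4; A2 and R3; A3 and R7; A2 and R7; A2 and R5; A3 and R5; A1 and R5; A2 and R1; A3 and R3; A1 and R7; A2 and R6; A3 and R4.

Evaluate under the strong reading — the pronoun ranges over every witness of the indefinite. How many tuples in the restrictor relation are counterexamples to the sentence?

"it" takes "a report" as antecedent — a donkey pronoun bound across the clause boundary.
Strong reading: for every (a,r) with drafted(a,r), circulated(a,r).
Restrictor pairs: (A1,R4) ✓  (A2,R1) ✓  (A2,R3) ✓  (A2,R4) ✓  (A2,R5) ✓  (A2,R6) ✓  (A2,R7) ✓  (A3,R1) ✓  (A3,R4) ✓  (A3,R5) ✓  (A3,R7) ✓
Counterexamples (restrictor pairs failing the scope): 0.

0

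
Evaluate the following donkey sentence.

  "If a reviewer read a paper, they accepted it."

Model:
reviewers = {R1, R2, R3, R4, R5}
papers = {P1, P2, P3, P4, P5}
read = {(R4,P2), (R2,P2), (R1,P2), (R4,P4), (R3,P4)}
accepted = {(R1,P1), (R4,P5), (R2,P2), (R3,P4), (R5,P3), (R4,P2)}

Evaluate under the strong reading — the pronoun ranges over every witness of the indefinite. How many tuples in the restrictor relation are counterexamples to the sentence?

2

"it" takes "a paper" as antecedent — a donkey pronoun bound across the clause boundary.
Strong reading: for every (r,p) with read(r,p), accepted(r,p).
Restrictor pairs: (R1,P2) ✗  (R2,P2) ✓  (R3,P4) ✓  (R4,P2) ✓  (R4,P4) ✗
Counterexamples (restrictor pairs failing the scope): 2.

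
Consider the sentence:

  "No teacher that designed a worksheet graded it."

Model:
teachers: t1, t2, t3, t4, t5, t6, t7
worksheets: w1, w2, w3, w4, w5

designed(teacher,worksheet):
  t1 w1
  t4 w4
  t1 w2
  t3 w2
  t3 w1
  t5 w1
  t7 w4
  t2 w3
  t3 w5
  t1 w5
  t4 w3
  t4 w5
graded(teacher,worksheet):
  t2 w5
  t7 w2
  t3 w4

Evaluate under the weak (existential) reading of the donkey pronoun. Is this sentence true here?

"it" takes "a worksheet" as antecedent — a donkey pronoun bound across the clause boundary.
Truth condition: for no (t,w) with designed(t,w) does graded(t,w) hold.
Restrictor pairs — does the scope hold? (t1,w1):fails  (t1,w2):fails  (t1,w5):fails  (t2,w3):fails  (t3,w1):fails  (t3,w2):fails  (t3,w5):fails  (t4,w3):fails  (t4,w4):fails  (t4,w5):fails  (t5,w1):fails  (t7,w4):fails
Scope holds for no restrictor pair, so the sentence is true.

True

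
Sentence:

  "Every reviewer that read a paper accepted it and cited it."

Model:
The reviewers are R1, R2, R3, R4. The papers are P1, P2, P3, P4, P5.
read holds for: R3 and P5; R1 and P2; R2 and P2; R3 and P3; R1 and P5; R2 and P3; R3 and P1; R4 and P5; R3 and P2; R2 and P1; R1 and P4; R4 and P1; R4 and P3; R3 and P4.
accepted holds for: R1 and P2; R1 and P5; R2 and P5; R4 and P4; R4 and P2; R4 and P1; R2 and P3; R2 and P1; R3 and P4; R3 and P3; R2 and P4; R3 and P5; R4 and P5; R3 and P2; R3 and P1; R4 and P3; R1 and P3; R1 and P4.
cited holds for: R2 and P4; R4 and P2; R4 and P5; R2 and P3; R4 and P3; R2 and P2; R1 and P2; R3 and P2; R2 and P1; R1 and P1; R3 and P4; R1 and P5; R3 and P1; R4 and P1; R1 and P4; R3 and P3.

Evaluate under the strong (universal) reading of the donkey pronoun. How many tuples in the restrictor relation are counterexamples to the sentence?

"it" takes "a paper" as antecedent — a donkey pronoun bound across the clause boundary.
Strong reading: for every (r,p) with read(r,p), accepted(r,p) ∧ cited(r,p).
Restrictor pairs: (R1,P2) ✓  (R1,P4) ✓  (R1,P5) ✓  (R2,P1) ✓  (R2,P2) ✗  (R2,P3) ✓  (R3,P1) ✓  (R3,P2) ✓  (R3,P3) ✓  (R3,P4) ✓  (R3,P5) ✗  (R4,P1) ✓  (R4,P3) ✓  (R4,P5) ✓
Counterexamples (restrictor pairs failing the scope): 2.

2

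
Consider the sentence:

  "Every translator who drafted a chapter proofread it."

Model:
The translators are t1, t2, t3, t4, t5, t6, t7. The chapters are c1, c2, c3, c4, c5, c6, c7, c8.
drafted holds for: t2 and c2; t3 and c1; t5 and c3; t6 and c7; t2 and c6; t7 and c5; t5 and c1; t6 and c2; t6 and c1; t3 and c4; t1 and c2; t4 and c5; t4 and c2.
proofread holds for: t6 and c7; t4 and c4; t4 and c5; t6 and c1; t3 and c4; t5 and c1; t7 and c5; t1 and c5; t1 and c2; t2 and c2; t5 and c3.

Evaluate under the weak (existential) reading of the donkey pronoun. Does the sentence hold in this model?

True

"it" takes "a chapter" as antecedent — a donkey pronoun bound across the clause boundary.
Weak reading: every translator t with some drafted-chapter has at least one drafted-chapter c such that proofread(t,c).
Per translator: t1:✓  t2:✓  t3:✓  t4:✓  t5:✓  t6:✓  t7:✓
Every translator in the restrictor has a witness.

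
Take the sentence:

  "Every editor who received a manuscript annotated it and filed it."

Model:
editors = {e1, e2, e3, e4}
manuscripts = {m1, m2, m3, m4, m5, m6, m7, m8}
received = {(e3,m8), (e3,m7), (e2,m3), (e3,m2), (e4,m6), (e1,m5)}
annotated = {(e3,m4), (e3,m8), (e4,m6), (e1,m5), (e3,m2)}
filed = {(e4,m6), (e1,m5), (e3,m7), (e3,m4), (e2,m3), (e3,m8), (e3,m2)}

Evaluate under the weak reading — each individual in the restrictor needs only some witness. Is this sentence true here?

False

"it" takes "a manuscript" as antecedent — a donkey pronoun bound across the clause boundary.
Weak reading: every editor e with some received-manuscript has at least one received-manuscript m such that annotated(e,m) ∧ filed(e,m).
Per editor: e1:✓  e2:✗  e3:✓  e4:✓
e2 has no witness among its received-manuscripts.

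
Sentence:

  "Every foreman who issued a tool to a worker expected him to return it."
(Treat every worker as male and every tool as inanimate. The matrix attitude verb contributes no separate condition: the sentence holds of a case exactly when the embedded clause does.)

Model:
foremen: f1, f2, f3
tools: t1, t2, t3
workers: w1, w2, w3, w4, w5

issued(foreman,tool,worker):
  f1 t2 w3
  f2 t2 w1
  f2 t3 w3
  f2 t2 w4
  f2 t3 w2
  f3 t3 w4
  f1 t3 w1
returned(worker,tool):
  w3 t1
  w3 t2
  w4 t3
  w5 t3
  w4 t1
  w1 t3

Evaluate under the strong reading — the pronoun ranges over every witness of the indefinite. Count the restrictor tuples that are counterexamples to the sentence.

"him" takes "a worker" as antecedent and "it" takes "a tool"; both are donkey pronouns co-varying with the restrictor.
Strong reading: for every (f,t,w) with issued(f,t,w), returned(w,t).
Restrictor triples: (f1,t2,w3)→returned(w3,t2) ✓  (f1,t3,w1)→returned(w1,t3) ✓  (f2,t2,w1)→returned(w1,t2) ✗  (f2,t2,w4)→returned(w4,t2) ✗  (f2,t3,w2)→returned(w2,t3) ✗  (f2,t3,w3)→returned(w3,t3) ✗  (f3,t3,w4)→returned(w4,t3) ✓
Counterexamples (restrictor triples failing the scope): 4.

4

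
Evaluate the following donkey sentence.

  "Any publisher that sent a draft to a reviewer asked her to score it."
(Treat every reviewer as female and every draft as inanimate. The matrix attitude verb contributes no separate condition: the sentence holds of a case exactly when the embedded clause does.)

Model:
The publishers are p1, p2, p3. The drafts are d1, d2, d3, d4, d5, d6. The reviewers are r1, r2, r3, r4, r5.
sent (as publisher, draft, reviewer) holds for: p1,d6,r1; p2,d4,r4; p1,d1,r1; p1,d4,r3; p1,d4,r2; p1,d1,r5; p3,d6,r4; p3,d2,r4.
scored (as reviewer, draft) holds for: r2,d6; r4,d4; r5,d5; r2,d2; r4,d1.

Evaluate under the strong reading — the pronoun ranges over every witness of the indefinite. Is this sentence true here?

"her" takes "a reviewer" as antecedent and "it" takes "a draft"; both are donkey pronouns co-varying with the restrictor.
Strong reading: for every (p,d,r) with sent(p,d,r), scored(r,d).
Restrictor triples: (p1,d1,r1)→scored(r1,d1) ✗  (p1,d1,r5)→scored(r5,d1) ✗  (p1,d4,r2)→scored(r2,d4) ✗  (p1,d4,r3)→scored(r3,d4) ✗  (p1,d6,r1)→scored(r1,d6) ✗  (p2,d4,r4)→scored(r4,d4) ✓  (p3,d2,r4)→scored(r4,d2) ✗  (p3,d6,r4)→scored(r4,d6) ✗
Counterexample: (p1,d1,r1) — scored(r1,d1) does not hold.

False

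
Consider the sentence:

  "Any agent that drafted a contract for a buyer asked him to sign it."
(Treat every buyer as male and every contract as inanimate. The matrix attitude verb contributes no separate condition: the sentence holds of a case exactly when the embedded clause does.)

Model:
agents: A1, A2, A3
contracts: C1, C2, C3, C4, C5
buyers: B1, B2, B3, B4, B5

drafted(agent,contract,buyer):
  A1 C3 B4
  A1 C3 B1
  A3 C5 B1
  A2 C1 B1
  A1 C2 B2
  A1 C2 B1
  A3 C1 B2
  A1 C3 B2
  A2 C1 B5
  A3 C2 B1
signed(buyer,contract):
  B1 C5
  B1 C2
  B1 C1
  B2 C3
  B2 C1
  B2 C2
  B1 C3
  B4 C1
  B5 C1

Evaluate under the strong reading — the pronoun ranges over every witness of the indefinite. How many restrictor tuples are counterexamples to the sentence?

1

"him" takes "a buyer" as antecedent and "it" takes "a contract"; both are donkey pronouns co-varying with the restrictor.
Strong reading: for every (a,c,b) with drafted(a,c,b), signed(b,c).
Restrictor triples: (A1,C2,B1)→signed(B1,C2) ✓  (A1,C2,B2)→signed(B2,C2) ✓  (A1,C3,B1)→signed(B1,C3) ✓  (A1,C3,B2)→signed(B2,C3) ✓  (A1,C3,B4)→signed(B4,C3) ✗  (A2,C1,B1)→signed(B1,C1) ✓  (A2,C1,B5)→signed(B5,C1) ✓  (A3,C1,B2)→signed(B2,C1) ✓  (A3,C2,B1)→signed(B1,C2) ✓  (A3,C5,B1)→signed(B1,C5) ✓
Counterexamples (restrictor triples failing the scope): 1.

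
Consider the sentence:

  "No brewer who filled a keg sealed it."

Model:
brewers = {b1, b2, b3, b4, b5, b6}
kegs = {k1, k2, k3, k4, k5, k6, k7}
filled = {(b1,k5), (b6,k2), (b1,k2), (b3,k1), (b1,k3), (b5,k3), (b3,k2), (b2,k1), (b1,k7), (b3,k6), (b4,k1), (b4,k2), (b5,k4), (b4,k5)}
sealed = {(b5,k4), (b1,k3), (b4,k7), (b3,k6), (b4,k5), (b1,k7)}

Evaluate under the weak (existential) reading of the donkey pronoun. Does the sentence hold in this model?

False

"it" takes "a keg" as antecedent — a donkey pronoun bound across the clause boundary.
Truth condition: for no (b,k) with filled(b,k) does sealed(b,k) hold.
Restrictor pairs — does the scope hold? (b1,k2):fails  (b1,k3):holds  (b1,k5):fails  (b1,k7):holds  (b2,k1):fails  (b3,k1):fails  (b3,k2):fails  (b3,k6):holds  (b4,k1):fails  (b4,k2):fails  (b4,k5):holds  (b5,k3):fails  (b5,k4):holds  (b6,k2):fails
Scope holds for 5 pair(s), so the sentence is false.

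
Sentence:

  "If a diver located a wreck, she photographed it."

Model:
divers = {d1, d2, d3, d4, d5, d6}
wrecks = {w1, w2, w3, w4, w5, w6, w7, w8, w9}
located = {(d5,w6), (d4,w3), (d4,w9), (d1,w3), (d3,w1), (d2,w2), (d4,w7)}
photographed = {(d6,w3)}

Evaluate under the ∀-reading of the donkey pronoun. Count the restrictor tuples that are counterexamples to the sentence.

7

"it" takes "a wreck" as antecedent — a donkey pronoun bound across the clause boundary.
Strong reading: for every (d,w) with located(d,w), photographed(d,w).
Restrictor pairs: (d1,w3) ✗  (d2,w2) ✗  (d3,w1) ✗  (d4,w3) ✗  (d4,w7) ✗  (d4,w9) ✗  (d5,w6) ✗
Counterexamples (restrictor pairs failing the scope): 7.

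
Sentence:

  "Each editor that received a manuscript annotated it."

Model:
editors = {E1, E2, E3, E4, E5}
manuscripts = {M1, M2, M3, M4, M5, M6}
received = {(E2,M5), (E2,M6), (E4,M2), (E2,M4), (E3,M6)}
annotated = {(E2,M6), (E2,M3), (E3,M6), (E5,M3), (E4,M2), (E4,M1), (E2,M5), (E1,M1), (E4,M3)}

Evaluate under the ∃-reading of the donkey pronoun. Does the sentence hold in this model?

True

"it" takes "a manuscript" as antecedent — a donkey pronoun bound across the clause boundary.
Weak reading: every editor e with some received-manuscript has at least one received-manuscript m such that annotated(e,m).
Per editor: E2:✓  E3:✓  E4:✓
Every editor in the restrictor has a witness.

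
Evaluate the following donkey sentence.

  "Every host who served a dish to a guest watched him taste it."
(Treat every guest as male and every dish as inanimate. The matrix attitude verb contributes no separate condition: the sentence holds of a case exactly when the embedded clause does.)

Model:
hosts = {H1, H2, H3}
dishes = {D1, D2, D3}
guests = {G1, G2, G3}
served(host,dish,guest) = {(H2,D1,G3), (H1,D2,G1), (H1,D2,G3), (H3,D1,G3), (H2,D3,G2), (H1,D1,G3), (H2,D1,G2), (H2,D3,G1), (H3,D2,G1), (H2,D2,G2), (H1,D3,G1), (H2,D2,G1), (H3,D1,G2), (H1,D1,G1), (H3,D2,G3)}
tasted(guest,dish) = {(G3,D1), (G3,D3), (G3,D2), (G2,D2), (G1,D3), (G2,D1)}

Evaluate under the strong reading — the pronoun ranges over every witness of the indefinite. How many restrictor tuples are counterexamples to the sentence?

"him" takes "a guest" as antecedent and "it" takes "a dish"; both are donkey pronouns co-varying with the restrictor.
Strong reading: for every (h,d,g) with served(h,d,g), tasted(g,d).
Restrictor triples: (H1,D1,G1)→tasted(G1,D1) ✗  (H1,D1,G3)→tasted(G3,D1) ✓  (H1,D2,G1)→tasted(G1,D2) ✗  (H1,D2,G3)→tasted(G3,D2) ✓  (H1,D3,G1)→tasted(G1,D3) ✓  (H2,D1,G2)→tasted(G2,D1) ✓  (H2,D1,G3)→tasted(G3,D1) ✓  (H2,D2,G1)→tasted(G1,D2) ✗  (H2,D2,G2)→tasted(G2,D2) ✓  (H2,D3,G1)→tasted(G1,D3) ✓  (H2,D3,G2)→tasted(G2,D3) ✗  (H3,D1,G2)→tasted(G2,D1) ✓  (H3,D1,G3)→tasted(G3,D1) ✓  (H3,D2,G1)→tasted(G1,D2) ✗  (H3,D2,G3)→tasted(G3,D2) ✓
Counterexamples (restrictor triples failing the scope): 5.

5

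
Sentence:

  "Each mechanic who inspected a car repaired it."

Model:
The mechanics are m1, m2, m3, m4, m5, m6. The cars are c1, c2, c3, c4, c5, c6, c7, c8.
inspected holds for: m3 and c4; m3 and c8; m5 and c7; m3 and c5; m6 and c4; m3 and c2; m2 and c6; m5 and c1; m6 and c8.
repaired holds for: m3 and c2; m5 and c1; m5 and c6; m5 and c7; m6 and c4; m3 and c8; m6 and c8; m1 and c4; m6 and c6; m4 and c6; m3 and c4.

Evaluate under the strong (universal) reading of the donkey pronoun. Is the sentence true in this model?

False

"it" takes "a car" as antecedent — a donkey pronoun bound across the clause boundary.
Strong reading: for every (m,c) with inspected(m,c), repaired(m,c).
Restrictor pairs: (m2,c6) ✗  (m3,c2) ✓  (m3,c4) ✓  (m3,c5) ✗  (m3,c8) ✓  (m5,c1) ✓  (m5,c7) ✓  (m6,c4) ✓  (m6,c8) ✓
Counterexample: (m2,c6) is in inspected but fails the scope.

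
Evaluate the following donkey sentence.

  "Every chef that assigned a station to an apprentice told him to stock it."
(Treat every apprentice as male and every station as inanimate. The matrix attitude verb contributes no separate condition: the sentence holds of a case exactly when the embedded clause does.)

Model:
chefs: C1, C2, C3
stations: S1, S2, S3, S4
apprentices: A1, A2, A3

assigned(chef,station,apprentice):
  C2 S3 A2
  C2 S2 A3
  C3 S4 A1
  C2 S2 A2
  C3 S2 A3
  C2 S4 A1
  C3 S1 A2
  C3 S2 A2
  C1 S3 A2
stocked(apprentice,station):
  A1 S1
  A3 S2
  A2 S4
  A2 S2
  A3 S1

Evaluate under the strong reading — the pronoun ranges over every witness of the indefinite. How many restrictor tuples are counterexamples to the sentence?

5

"him" takes "an apprentice" as antecedent and "it" takes "a station"; both are donkey pronouns co-varying with the restrictor.
Strong reading: for every (c,s,a) with assigned(c,s,a), stocked(a,s).
Restrictor triples: (C1,S3,A2)→stocked(A2,S3) ✗  (C2,S2,A2)→stocked(A2,S2) ✓  (C2,S2,A3)→stocked(A3,S2) ✓  (C2,S3,A2)→stocked(A2,S3) ✗  (C2,S4,A1)→stocked(A1,S4) ✗  (C3,S1,A2)→stocked(A2,S1) ✗  (C3,S2,A2)→stocked(A2,S2) ✓  (C3,S2,A3)→stocked(A3,S2) ✓  (C3,S4,A1)→stocked(A1,S4) ✗
Counterexamples (restrictor triples failing the scope): 5.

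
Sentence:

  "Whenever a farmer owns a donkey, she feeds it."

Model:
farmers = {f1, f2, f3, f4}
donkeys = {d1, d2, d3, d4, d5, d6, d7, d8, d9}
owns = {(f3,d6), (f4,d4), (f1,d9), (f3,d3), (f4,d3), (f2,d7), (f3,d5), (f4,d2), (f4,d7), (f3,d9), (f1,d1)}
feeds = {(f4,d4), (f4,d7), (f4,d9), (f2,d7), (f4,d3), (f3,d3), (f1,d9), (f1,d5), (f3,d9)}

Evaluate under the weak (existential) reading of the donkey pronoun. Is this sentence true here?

True

"it" takes "a donkey" as antecedent — a donkey pronoun bound across the clause boundary.
Weak reading: every farmer f with some owns-donkey has at least one owns-donkey d such that feeds(f,d).
Per farmer: f1:✓  f2:✓  f3:✓  f4:✓
Every farmer in the restrictor has a witness.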